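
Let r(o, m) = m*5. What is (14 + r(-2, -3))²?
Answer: 1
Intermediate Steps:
r(o, m) = 5*m
(14 + r(-2, -3))² = (14 + 5*(-3))² = (14 - 15)² = (-1)² = 1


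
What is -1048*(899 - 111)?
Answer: -825824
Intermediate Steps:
-1048*(899 - 111) = -1048*788 = -825824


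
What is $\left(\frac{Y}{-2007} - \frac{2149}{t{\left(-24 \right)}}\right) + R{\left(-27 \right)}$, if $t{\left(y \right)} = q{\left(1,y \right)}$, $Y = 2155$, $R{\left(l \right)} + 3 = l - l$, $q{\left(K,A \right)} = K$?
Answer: $- \frac{4321219}{2007} \approx -2153.1$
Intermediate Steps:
$R{\left(l \right)} = -3$ ($R{\left(l \right)} = -3 + \left(l - l\right) = -3 + 0 = -3$)
$t{\left(y \right)} = 1$
$\left(\frac{Y}{-2007} - \frac{2149}{t{\left(-24 \right)}}\right) + R{\left(-27 \right)} = \left(\frac{2155}{-2007} - \frac{2149}{1}\right) - 3 = \left(2155 \left(- \frac{1}{2007}\right) - 2149\right) - 3 = \left(- \frac{2155}{2007} - 2149\right) - 3 = - \frac{4315198}{2007} - 3 = - \frac{4321219}{2007}$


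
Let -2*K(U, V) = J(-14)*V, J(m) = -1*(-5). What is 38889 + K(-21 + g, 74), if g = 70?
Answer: 38704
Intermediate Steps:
J(m) = 5
K(U, V) = -5*V/2
38889 + K(-21 + g, 74) = 38889 - 5/2*74 = 38889 - 185 = 38704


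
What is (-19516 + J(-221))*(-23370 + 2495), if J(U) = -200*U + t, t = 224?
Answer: -519954500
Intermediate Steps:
J(U) = 224 - 200*U (J(U) = -200*U + 224 = 224 - 200*U)
(-19516 + J(-221))*(-23370 + 2495) = (-19516 + (224 - 200*(-221)))*(-23370 + 2495) = (-19516 + (224 + 44200))*(-20875) = (-19516 + 44424)*(-20875) = 24908*(-20875) = -519954500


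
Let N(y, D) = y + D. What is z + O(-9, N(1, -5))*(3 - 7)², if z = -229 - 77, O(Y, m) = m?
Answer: -370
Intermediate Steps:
N(y, D) = D + y
z = -306
z + O(-9, N(1, -5))*(3 - 7)² = -306 + (-5 + 1)*(3 - 7)² = -306 - 4*(-4)² = -306 - 4*16 = -306 - 64 = -370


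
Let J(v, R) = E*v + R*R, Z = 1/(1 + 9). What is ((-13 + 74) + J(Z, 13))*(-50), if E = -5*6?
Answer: -11350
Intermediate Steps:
Z = ⅒ (Z = 1/10 = ⅒ ≈ 0.10000)
E = -30
J(v, R) = R² - 30*v (J(v, R) = -30*v + R*R = -30*v + R² = R² - 30*v)
((-13 + 74) + J(Z, 13))*(-50) = ((-13 + 74) + (13² - 30*⅒))*(-50) = (61 + (169 - 3))*(-50) = (61 + 166)*(-50) = 227*(-50) = -11350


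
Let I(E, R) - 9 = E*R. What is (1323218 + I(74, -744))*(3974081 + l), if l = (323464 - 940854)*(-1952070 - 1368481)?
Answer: 2599850679672699041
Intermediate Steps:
l = 2050074981890 (l = -617390*(-3320551) = 2050074981890)
I(E, R) = 9 + E*R
(1323218 + I(74, -744))*(3974081 + l) = (1323218 + (9 + 74*(-744)))*(3974081 + 2050074981890) = (1323218 + (9 - 55056))*2050078955971 = (1323218 - 55047)*2050078955971 = 1268171*2050078955971 = 2599850679672699041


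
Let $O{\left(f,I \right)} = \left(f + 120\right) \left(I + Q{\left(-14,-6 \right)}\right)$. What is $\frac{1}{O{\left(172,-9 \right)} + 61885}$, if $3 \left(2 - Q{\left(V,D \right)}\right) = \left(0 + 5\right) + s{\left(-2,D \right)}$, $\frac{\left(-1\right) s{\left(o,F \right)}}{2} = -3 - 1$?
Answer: $\frac{3}{175727} \approx 1.7072 \cdot 10^{-5}$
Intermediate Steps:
$s{\left(o,F \right)} = 8$ ($s{\left(o,F \right)} = - 2 \left(-3 - 1\right) = \left(-2\right) \left(-4\right) = 8$)
$Q{\left(V,D \right)} = - \frac{7}{3}$ ($Q{\left(V,D \right)} = 2 - \frac{\left(0 + 5\right) + 8}{3} = 2 - \frac{5 + 8}{3} = 2 - \frac{13}{3} = - \frac{7}{3}$)
$O{\left(f,I \right)} = \left(120 + f\right) \left(- \frac{7}{3} + I\right)$ ($O{\left(f,I \right)} = \left(f + 120\right) \left(I - \frac{7}{3}\right) = \left(120 + f\right) \left(- \frac{7}{3} + I\right)$)
$\frac{1}{O{\left(172,-9 \right)} + 61885} = \frac{1}{\left(-280 + 120 \left(-9\right) - \frac{1204}{3} - 1548\right) + 61885} = \frac{1}{\left(-280 - 1080 - \frac{1204}{3} - 1548\right) + 61885} = \frac{1}{- \frac{9928}{3} + 61885} = \frac{1}{\frac{175727}{3}} = \frac{3}{175727}$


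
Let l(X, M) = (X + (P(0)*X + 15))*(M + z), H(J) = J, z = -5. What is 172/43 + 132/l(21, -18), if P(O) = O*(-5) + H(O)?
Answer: 265/69 ≈ 3.8406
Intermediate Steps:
P(O) = -4*O (P(O) = O*(-5) + O = -5*O + O = -4*O)
l(X, M) = (-5 + M)*(15 + X) (l(X, M) = (X + ((-4*0)*X + 15))*(M - 5) = (X + (0*X + 15))*(-5 + M) = (X + (0 + 15))*(-5 + M) = (X + 15)*(-5 + M) = (15 + X)*(-5 + M) = (-5 + M)*(15 + X))
172/43 + 132/l(21, -18) = 172/43 + 132/(-75 - 5*21 + 15*(-18) - 18*21) = 172*(1/43) + 132/(-75 - 105 - 270 - 378) = 4 + 132/(-828) = 4 + 132*(-1/828) = 4 - 11/69 = 265/69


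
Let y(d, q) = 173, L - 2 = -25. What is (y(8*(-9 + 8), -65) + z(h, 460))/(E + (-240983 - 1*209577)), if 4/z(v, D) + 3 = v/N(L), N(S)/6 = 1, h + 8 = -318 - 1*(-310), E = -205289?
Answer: -2929/11149433 ≈ -0.00026270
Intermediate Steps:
L = -23 (L = 2 - 25 = -23)
h = -16 (h = -8 + (-318 - 1*(-310)) = -8 + (-318 + 310) = -8 - 8 = -16)
N(S) = 6 (N(S) = 6*1 = 6)
z(v, D) = 4/(-3 + v/6)
(y(8*(-9 + 8), -65) + z(h, 460))/(E + (-240983 - 1*209577)) = (173 + 24/(-18 - 16))/(-205289 + (-240983 - 1*209577)) = (173 + 24/(-34))/(-205289 + (-240983 - 209577)) = (173 + 24*(-1/34))/(-205289 - 450560) = (173 - 12/17)/(-655849) = (2929/17)*(-1/655849) = -2929/11149433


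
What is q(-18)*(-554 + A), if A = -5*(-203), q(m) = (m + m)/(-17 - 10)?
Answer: 1844/3 ≈ 614.67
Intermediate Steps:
q(m) = -2*m/27 (q(m) = (2*m)/(-27) = (2*m)*(-1/27) = -2*m/27)
A = 1015
q(-18)*(-554 + A) = (-2/27*(-18))*(-554 + 1015) = (4/3)*461 = 1844/3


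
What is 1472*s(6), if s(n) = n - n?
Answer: 0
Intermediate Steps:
s(n) = 0
1472*s(6) = 1472*0 = 0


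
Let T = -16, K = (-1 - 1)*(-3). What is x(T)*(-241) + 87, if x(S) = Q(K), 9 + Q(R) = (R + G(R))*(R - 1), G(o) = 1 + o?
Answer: -13409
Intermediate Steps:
K = 6 (K = -2*(-3) = 6)
Q(R) = -9 + (1 + 2*R)*(-1 + R) (Q(R) = -9 + (R + (1 + R))*(R - 1) = -9 + (1 + 2*R)*(-1 + R))
x(S) = 56 (x(S) = -10 - 1*6 + 2*6² = -10 - 6 + 2*36 = -10 - 6 + 72 = 56)
x(T)*(-241) + 87 = 56*(-241) + 87 = -13496 + 87 = -13409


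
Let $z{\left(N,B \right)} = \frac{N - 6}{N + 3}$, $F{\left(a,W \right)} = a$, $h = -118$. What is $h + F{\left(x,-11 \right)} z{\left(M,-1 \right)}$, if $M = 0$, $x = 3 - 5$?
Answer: $-114$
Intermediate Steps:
$x = -2$ ($x = 3 - 5 = -2$)
$z{\left(N,B \right)} = \frac{-6 + N}{3 + N}$
$h + F{\left(x,-11 \right)} z{\left(M,-1 \right)} = -118 - 2 \frac{-6 + 0}{3 + 0} = -118 - 2 \cdot \frac{1}{3} \left(-6\right) = -118 - -4 = -118 + 4 = -114$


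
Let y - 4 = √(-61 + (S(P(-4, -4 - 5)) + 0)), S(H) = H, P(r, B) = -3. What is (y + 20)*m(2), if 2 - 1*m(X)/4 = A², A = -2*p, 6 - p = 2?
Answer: -5952 - 1984*I ≈ -5952.0 - 1984.0*I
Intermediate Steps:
p = 4 (p = 6 - 1*2 = 6 - 2 = 4)
A = -8 (A = -2*4 = -8)
m(X) = -248 (m(X) = 8 - 4*(-8)² = 8 - 4*64 = 8 - 256 = -248)
y = 4 + 8*I (y = 4 + √(-61 + (-3 + 0)) = 4 + √(-61 - 3) = 4 + √(-64) = 4 + 8*I ≈ 4.0 + 8.0*I)
(y + 20)*m(2) = ((4 + 8*I) + 20)*(-248) = (24 + 8*I)*(-248) = -5952 - 1984*I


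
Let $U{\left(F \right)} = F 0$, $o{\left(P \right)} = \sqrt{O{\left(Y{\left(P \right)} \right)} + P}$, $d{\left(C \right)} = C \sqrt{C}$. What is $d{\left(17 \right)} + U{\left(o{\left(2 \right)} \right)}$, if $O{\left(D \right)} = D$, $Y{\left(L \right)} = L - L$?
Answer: $17 \sqrt{17} \approx 70.093$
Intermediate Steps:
$Y{\left(L \right)} = 0$
$d{\left(C \right)} = C^{\frac{3}{2}}$
$o{\left(P \right)} = \sqrt{P}$ ($o{\left(P \right)} = \sqrt{0 + P} = \sqrt{P}$)
$U{\left(F \right)} = 0$
$d{\left(17 \right)} + U{\left(o{\left(2 \right)} \right)} = 17^{\frac{3}{2}} + 0 = 17 \sqrt{17} + 0 = 17 \sqrt{17}$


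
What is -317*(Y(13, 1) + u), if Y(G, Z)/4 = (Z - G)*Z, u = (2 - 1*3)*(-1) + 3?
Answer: 13948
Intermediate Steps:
u = 4 (u = (2 - 3)*(-1) + 3 = -1*(-1) + 3 = 1 + 3 = 4)
Y(G, Z) = 4*Z*(Z - G) (Y(G, Z) = 4*((Z - G)*Z) = 4*(Z*(Z - G)) = 4*Z*(Z - G))
-317*(Y(13, 1) + u) = -317*(4*1*(1 - 1*13) + 4) = -317*(4*1*(1 - 13) + 4) = -317*(4*1*(-12) + 4) = -317*(-48 + 4) = -317*(-44) = 13948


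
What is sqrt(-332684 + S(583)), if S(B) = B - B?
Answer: 2*I*sqrt(83171) ≈ 576.79*I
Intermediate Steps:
S(B) = 0
sqrt(-332684 + S(583)) = sqrt(-332684 + 0) = sqrt(-332684) = 2*I*sqrt(83171)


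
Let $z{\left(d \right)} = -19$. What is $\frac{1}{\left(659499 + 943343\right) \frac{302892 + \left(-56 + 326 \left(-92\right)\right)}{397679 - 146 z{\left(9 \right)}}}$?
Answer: $\frac{400453}{437325822648} \approx 9.1569 \cdot 10^{-7}$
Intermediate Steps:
$\frac{1}{\left(659499 + 943343\right) \frac{302892 + \left(-56 + 326 \left(-92\right)\right)}{397679 - 146 z{\left(9 \right)}}} = \frac{1}{\left(659499 + 943343\right) \frac{302892 + \left(-56 + 326 \left(-92\right)\right)}{397679 - -2774}} = \frac{1}{1602842 \frac{302892 - 30048}{397679 + 2774}} = \frac{1}{1602842 \frac{302892 - 30048}{400453}} = \frac{1}{1602842 \cdot 272844 \cdot \frac{1}{400453}} = \frac{1}{1602842 \cdot \frac{272844}{400453}} = \frac{1}{1602842} \cdot \frac{400453}{272844} = \frac{400453}{437325822648}$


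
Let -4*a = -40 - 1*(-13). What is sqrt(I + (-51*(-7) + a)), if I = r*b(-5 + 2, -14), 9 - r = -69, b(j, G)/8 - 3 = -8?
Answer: 105*I/2 ≈ 52.5*I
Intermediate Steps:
b(j, G) = -40 (b(j, G) = 24 + 8*(-8) = 24 - 64 = -40)
r = 78 (r = 9 - 1*(-69) = 9 + 69 = 78)
a = 27/4 (a = -(-40 - 1*(-13))/4 = -(-40 + 13)/4 = -1/4*(-27) = 27/4 ≈ 6.7500)
I = -3120 (I = 78*(-40) = -3120)
sqrt(I + (-51*(-7) + a)) = sqrt(-3120 + (-51*(-7) + 27/4)) = sqrt(-3120 + (357 + 27/4)) = sqrt(-3120 + 1455/4) = sqrt(-11025/4) = 105*I/2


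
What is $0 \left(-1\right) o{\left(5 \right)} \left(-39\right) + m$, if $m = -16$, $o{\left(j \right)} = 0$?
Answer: $-16$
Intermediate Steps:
$0 \left(-1\right) o{\left(5 \right)} \left(-39\right) + m = 0 \left(-1\right) 0 \left(-39\right) - 16 = 0 \cdot 0 \left(-39\right) - 16 = 0 \left(-39\right) - 16 = 0 - 16 = -16$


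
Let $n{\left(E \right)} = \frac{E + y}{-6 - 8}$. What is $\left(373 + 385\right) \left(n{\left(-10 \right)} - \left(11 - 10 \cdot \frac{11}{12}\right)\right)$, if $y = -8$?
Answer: $- \frac{8717}{21} \approx -415.1$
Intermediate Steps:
$n{\left(E \right)} = \frac{4}{7} - \frac{E}{14}$ ($n{\left(E \right)} = \frac{E - 8}{-6 - 8} = \frac{-8 + E}{-14} = \left(-8 + E\right) \left(- \frac{1}{14}\right) = \frac{4}{7} - \frac{E}{14}$)
$\left(373 + 385\right) \left(n{\left(-10 \right)} - \left(11 - 10 \cdot \frac{11}{12}\right)\right) = \left(373 + 385\right) \left(\left(\frac{4}{7} - - \frac{5}{7}\right) - \left(11 - 10 \cdot \frac{11}{12}\right)\right) = 758 \left(\left(\frac{4}{7} + \frac{5}{7}\right) - \left(11 - 10 \cdot 11 \cdot \frac{1}{12}\right)\right) = 758 \left(\frac{9}{7} + \left(10 \cdot \frac{11}{12} - 11\right)\right) = 758 \left(\frac{9}{7} + \left(\frac{55}{6} - 11\right)\right) = 758 \left(\frac{9}{7} - \frac{11}{6}\right) = 758 \left(- \frac{23}{42}\right) = - \frac{8717}{21}$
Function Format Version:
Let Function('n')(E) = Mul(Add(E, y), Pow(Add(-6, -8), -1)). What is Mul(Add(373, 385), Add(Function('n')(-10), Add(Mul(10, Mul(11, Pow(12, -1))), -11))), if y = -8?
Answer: Rational(-8717, 21) ≈ -415.10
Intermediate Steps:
Function('n')(E) = Add(Rational(4, 7), Mul(Rational(-1, 14), E)) (Function('n')(E) = Mul(Add(E, -8), Pow(Add(-6, -8), -1)) = Mul(Add(-8, E), Pow(-14, -1)) = Mul(Add(-8, E), Rational(-1, 14)) = Add(Rational(4, 7), Mul(Rational(-1, 14), E)))
Mul(Add(373, 385), Add(Function('n')(-10), Add(Mul(10, Mul(11, Pow(12, -1))), -11))) = Mul(Add(373, 385), Add(Add(Rational(4, 7), Mul(Rational(-1, 14), -10)), Add(Mul(10, Mul(11, Pow(12, -1))), -11))) = Mul(758, Add(Add(Rational(4, 7), Rational(5, 7)), Add(Mul(10, Mul(11, Rational(1, 12))), -11))) = Mul(758, Add(Rational(9, 7), Add(Mul(10, Rational(11, 12)), -11))) = Mul(758, Add(Rational(9, 7), Add(Rational(55, 6), -11))) = Mul(758, Add(Rational(9, 7), Rational(-11, 6))) = Mul(758, Rational(-23, 42)) = Rational(-8717, 21)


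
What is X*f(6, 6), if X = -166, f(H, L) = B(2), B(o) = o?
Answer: -332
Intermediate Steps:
f(H, L) = 2
X*f(6, 6) = -166*2 = -332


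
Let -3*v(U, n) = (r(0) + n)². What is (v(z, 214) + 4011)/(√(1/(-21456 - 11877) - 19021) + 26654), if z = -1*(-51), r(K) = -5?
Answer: -4686318647456/11840793874211 + 15824*I*√21134021791002/35522381622633 ≈ -0.39578 + 0.0020479*I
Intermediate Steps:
z = 51
v(U, n) = -(-5 + n)²/3
(v(z, 214) + 4011)/(√(1/(-21456 - 11877) - 19021) + 26654) = (-(-5 + 214)²/3 + 4011)/(√(1/(-21456 - 11877) - 19021) + 26654) = (-⅓*209² + 4011)/(√(1/(-33333) - 19021) + 26654) = (-⅓*43681 + 4011)/(√(-1/33333 - 19021) + 26654) = (-43681/3 + 4011)/(√(-634026994/33333) + 26654) = -31648/(3*(I*√21134021791002/33333 + 26654)) = -31648/(3*(26654 + I*√21134021791002/33333))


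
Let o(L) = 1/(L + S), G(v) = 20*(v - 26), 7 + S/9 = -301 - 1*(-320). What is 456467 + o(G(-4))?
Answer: 224581763/492 ≈ 4.5647e+5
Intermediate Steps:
S = 108 (S = -63 + 9*(-301 - 1*(-320)) = -63 + 9*(-301 + 320) = -63 + 9*19 = -63 + 171 = 108)
G(v) = -520 + 20*v (G(v) = 20*(-26 + v) = -520 + 20*v)
o(L) = 1/(108 + L) (o(L) = 1/(L + 108) = 1/(108 + L))
456467 + o(G(-4)) = 456467 + 1/(108 + (-520 + 20*(-4))) = 456467 + 1/(108 + (-520 - 80)) = 456467 + 1/(108 - 600) = 456467 + 1/(-492) = 456467 - 1/492 = 224581763/492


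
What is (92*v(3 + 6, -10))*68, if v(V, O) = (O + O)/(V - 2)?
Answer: -125120/7 ≈ -17874.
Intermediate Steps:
v(V, O) = 2*O/(-2 + V) (v(V, O) = (2*O)/(-2 + V) = 2*O/(-2 + V))
(92*v(3 + 6, -10))*68 = (92*(2*(-10)/(-2 + (3 + 6))))*68 = (92*(2*(-10)/(-2 + 9)))*68 = (92*(2*(-10)/7))*68 = (92*(2*(-10)*(⅐)))*68 = (92*(-20/7))*68 = -1840/7*68 = -125120/7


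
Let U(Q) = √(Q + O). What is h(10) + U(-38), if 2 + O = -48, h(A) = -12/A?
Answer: -6/5 + 2*I*√22 ≈ -1.2 + 9.3808*I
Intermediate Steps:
O = -50 (O = -2 - 48 = -50)
U(Q) = √(-50 + Q) (U(Q) = √(Q - 50) = √(-50 + Q))
h(10) + U(-38) = -12/10 + √(-50 - 38) = -12*⅒ + √(-88) = -6/5 + 2*I*√22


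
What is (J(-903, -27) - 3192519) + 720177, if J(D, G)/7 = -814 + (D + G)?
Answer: -2484550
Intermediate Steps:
J(D, G) = -5698 + 7*D + 7*G (J(D, G) = 7*(-814 + (D + G)) = 7*(-814 + D + G) = -5698 + 7*D + 7*G)
(J(-903, -27) - 3192519) + 720177 = ((-5698 + 7*(-903) + 7*(-27)) - 3192519) + 720177 = ((-5698 - 6321 - 189) - 3192519) + 720177 = (-12208 - 3192519) + 720177 = -3204727 + 720177 = -2484550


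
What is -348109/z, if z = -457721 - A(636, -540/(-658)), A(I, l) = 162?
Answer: 348109/457883 ≈ 0.76026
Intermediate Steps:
z = -457883 (z = -457721 - 1*162 = -457721 - 162 = -457883)
-348109/z = -348109/(-457883) = -348109*(-1/457883) = 348109/457883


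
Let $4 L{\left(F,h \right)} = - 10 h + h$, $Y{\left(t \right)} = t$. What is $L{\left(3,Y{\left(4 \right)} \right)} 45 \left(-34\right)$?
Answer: $13770$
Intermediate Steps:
$L{\left(F,h \right)} = - \frac{9 h}{4}$ ($L{\left(F,h \right)} = \frac{- 10 h + h}{4} = \frac{\left(-9\right) h}{4} = - \frac{9 h}{4}$)
$L{\left(3,Y{\left(4 \right)} \right)} 45 \left(-34\right) = \left(- \frac{9}{4}\right) 4 \cdot 45 \left(-34\right) = \left(-9\right) 45 \left(-34\right) = \left(-405\right) \left(-34\right) = 13770$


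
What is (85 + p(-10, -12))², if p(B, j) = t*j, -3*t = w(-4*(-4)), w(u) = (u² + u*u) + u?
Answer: 4826809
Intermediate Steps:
w(u) = u + 2*u² (w(u) = (u² + u²) + u = 2*u² + u = u + 2*u²)
t = -176 (t = -(-4*(-4))*(1 + 2*(-4*(-4)))/3 = -16*(1 + 2*16)/3 = -16*(1 + 32)/3 = -16*33/3 = -⅓*528 = -176)
p(B, j) = -176*j
(85 + p(-10, -12))² = (85 - 176*(-12))² = (85 + 2112)² = 2197² = 4826809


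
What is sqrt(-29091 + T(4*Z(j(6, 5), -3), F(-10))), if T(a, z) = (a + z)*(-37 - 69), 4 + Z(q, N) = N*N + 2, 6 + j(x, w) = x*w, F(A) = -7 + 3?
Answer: 3*I*sqrt(3515) ≈ 177.86*I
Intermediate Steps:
F(A) = -4
j(x, w) = -6 + w*x (j(x, w) = -6 + x*w = -6 + w*x)
Z(q, N) = -2 + N**2 (Z(q, N) = -4 + (N*N + 2) = -4 + (N**2 + 2) = -4 + (2 + N**2) = -2 + N**2)
T(a, z) = -106*a - 106*z (T(a, z) = (a + z)*(-106) = -106*a - 106*z)
sqrt(-29091 + T(4*Z(j(6, 5), -3), F(-10))) = sqrt(-29091 + (-424*(-2 + (-3)**2) - 106*(-4))) = sqrt(-29091 + (-424*(-2 + 9) + 424)) = sqrt(-29091 + (-424*7 + 424)) = sqrt(-29091 + (-106*28 + 424)) = sqrt(-29091 + (-2968 + 424)) = sqrt(-29091 - 2544) = sqrt(-31635) = 3*I*sqrt(3515)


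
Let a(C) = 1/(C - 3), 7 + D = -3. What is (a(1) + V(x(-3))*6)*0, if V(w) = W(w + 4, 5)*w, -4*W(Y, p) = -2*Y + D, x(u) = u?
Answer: 0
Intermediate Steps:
D = -10 (D = -7 - 3 = -10)
W(Y, p) = 5/2 + Y/2 (W(Y, p) = -(-2*Y - 10)/4 = -(-10 - 2*Y)/4 = 5/2 + Y/2)
a(C) = 1/(-3 + C)
V(w) = w*(9/2 + w/2) (V(w) = (5/2 + (w + 4)/2)*w = (5/2 + (4 + w)/2)*w = (5/2 + (2 + w/2))*w = (9/2 + w/2)*w = w*(9/2 + w/2))
(a(1) + V(x(-3))*6)*0 = (1/(-3 + 1) + ((1/2)*(-3)*(9 - 3))*6)*0 = (1/(-2) + ((1/2)*(-3)*6)*6)*0 = (-1/2 - 9*6)*0 = (-1/2 - 54)*0 = -109/2*0 = 0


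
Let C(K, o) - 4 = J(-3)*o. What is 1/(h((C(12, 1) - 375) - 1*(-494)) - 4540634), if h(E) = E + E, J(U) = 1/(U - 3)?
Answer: -3/13621165 ≈ -2.2025e-7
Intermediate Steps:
J(U) = 1/(-3 + U)
C(K, o) = 4 - o/6 (C(K, o) = 4 + o/(-3 - 3) = 4 + o/(-6) = 4 - o/6)
h(E) = 2*E
1/(h((C(12, 1) - 375) - 1*(-494)) - 4540634) = 1/(2*(((4 - ⅙*1) - 375) - 1*(-494)) - 4540634) = 1/(2*(((4 - ⅙) - 375) + 494) - 4540634) = 1/(2*((23/6 - 375) + 494) - 4540634) = 1/(2*(-2227/6 + 494) - 4540634) = 1/(2*(737/6) - 4540634) = 1/(737/3 - 4540634) = 1/(-13621165/3) = -3/13621165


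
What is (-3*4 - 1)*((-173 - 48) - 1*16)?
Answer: 3081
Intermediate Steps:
(-3*4 - 1)*((-173 - 48) - 1*16) = (-12 - 1)*(-221 - 16) = -13*(-237) = 3081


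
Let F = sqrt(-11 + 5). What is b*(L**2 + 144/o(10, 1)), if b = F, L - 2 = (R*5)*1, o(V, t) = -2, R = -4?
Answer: 252*I*sqrt(6) ≈ 617.27*I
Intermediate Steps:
F = I*sqrt(6) (F = sqrt(-6) = I*sqrt(6) ≈ 2.4495*I)
L = -18 (L = 2 - 4*5*1 = 2 - 20*1 = 2 - 20 = -18)
b = I*sqrt(6) ≈ 2.4495*I
b*(L**2 + 144/o(10, 1)) = (I*sqrt(6))*((-18)**2 + 144/(-2)) = (I*sqrt(6))*(324 + 144*(-1/2)) = (I*sqrt(6))*(324 - 72) = (I*sqrt(6))*252 = 252*I*sqrt(6)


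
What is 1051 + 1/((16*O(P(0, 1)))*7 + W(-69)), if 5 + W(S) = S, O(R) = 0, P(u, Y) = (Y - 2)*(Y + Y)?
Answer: 77773/74 ≈ 1051.0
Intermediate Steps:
P(u, Y) = 2*Y*(-2 + Y) (P(u, Y) = (-2 + Y)*(2*Y) = 2*Y*(-2 + Y))
W(S) = -5 + S
1051 + 1/((16*O(P(0, 1)))*7 + W(-69)) = 1051 + 1/((16*0)*7 + (-5 - 69)) = 1051 + 1/(0*7 - 74) = 1051 + 1/(0 - 74) = 1051 + 1/(-74) = 1051 - 1/74 = 77773/74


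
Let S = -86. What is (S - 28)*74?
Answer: -8436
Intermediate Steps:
(S - 28)*74 = (-86 - 28)*74 = -114*74 = -8436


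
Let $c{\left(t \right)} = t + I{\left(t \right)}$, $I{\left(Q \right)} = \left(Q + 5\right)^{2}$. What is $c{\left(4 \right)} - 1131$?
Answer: $-1046$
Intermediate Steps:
$I{\left(Q \right)} = \left(5 + Q\right)^{2}$
$c{\left(t \right)} = t + \left(5 + t\right)^{2}$
$c{\left(4 \right)} - 1131 = \left(4 + \left(5 + 4\right)^{2}\right) - 1131 = \left(4 + 9^{2}\right) - 1131 = \left(4 + 81\right) - 1131 = 85 - 1131 = -1046$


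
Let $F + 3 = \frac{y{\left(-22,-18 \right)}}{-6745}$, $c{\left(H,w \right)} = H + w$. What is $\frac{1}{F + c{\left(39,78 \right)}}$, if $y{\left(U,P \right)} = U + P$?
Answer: $\frac{1349}{153794} \approx 0.0087715$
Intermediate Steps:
$y{\left(U,P \right)} = P + U$
$F = - \frac{4039}{1349}$ ($F = -3 + \frac{-18 - 22}{-6745} = -3 - - \frac{8}{1349} = -3 + \frac{8}{1349} = - \frac{4039}{1349} \approx -2.9941$)
$\frac{1}{F + c{\left(39,78 \right)}} = \frac{1}{- \frac{4039}{1349} + \left(39 + 78\right)} = \frac{1}{- \frac{4039}{1349} + 117} = \frac{1}{\frac{153794}{1349}} = \frac{1349}{153794}$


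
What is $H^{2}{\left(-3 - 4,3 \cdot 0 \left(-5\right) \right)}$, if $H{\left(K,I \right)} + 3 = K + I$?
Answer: $100$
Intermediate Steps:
$H{\left(K,I \right)} = -3 + I + K$ ($H{\left(K,I \right)} = -3 + \left(K + I\right) = -3 + \left(I + K\right) = -3 + I + K$)
$H^{2}{\left(-3 - 4,3 \cdot 0 \left(-5\right) \right)} = \left(-3 + 3 \cdot 0 \left(-5\right) - 7\right)^{2} = \left(-3 + 0 \left(-5\right) - 7\right)^{2} = \left(-3 + 0 - 7\right)^{2} = \left(-10\right)^{2} = 100$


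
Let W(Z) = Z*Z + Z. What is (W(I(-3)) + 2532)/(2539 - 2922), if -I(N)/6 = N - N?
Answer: -2532/383 ≈ -6.6110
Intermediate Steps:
I(N) = 0 (I(N) = -6*(N - N) = -6*0 = 0)
W(Z) = Z + Z**2 (W(Z) = Z**2 + Z = Z + Z**2)
(W(I(-3)) + 2532)/(2539 - 2922) = (0*(1 + 0) + 2532)/(2539 - 2922) = (0*1 + 2532)/(-383) = (0 + 2532)*(-1/383) = 2532*(-1/383) = -2532/383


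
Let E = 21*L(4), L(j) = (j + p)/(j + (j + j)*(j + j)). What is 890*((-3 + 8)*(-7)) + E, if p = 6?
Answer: -1058995/34 ≈ -31147.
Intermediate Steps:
L(j) = (6 + j)/(j + 4*j²) (L(j) = (j + 6)/(j + (j + j)*(j + j)) = (6 + j)/(j + (2*j)*(2*j)) = (6 + j)/(j + 4*j²))
E = 105/34 (E = 21*((6 + 4)/(4*(1 + 4*4))) = 21*((¼)*10/(1 + 16)) = 21*((¼)*10/17) = 21*((¼)*(1/17)*10) = 21*(5/34) = 105/34 ≈ 3.0882)
890*((-3 + 8)*(-7)) + E = 890*((-3 + 8)*(-7)) + 105/34 = 890*(5*(-7)) + 105/34 = 890*(-35) + 105/34 = -31150 + 105/34 = -1058995/34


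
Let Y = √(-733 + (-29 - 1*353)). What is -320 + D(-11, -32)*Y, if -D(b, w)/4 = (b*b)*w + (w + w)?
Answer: -320 + 15744*I*√1115 ≈ -320.0 + 5.2572e+5*I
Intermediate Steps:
Y = I*√1115 (Y = √(-733 + (-29 - 353)) = √(-733 - 382) = √(-1115) = I*√1115 ≈ 33.392*I)
D(b, w) = -8*w - 4*w*b² (D(b, w) = -4*((b*b)*w + (w + w)) = -4*(b²*w + 2*w) = -4*(w*b² + 2*w) = -4*(2*w + w*b²) = -8*w - 4*w*b²)
-320 + D(-11, -32)*Y = -320 + (-4*(-32)*(2 + (-11)²))*(I*√1115) = -320 + (-4*(-32)*(2 + 121))*(I*√1115) = -320 + (-4*(-32)*123)*(I*√1115) = -320 + 15744*(I*√1115) = -320 + 15744*I*√1115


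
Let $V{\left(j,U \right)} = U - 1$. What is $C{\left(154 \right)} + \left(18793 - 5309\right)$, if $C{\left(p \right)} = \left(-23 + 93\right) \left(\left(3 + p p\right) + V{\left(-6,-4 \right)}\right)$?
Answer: $1673464$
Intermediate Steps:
$V{\left(j,U \right)} = -1 + U$
$C{\left(p \right)} = -140 + 70 p^{2}$ ($C{\left(p \right)} = \left(-23 + 93\right) \left(\left(3 + p p\right) - 5\right) = 70 \left(\left(3 + p^{2}\right) - 5\right) = 70 \left(-2 + p^{2}\right) = -140 + 70 p^{2}$)
$C{\left(154 \right)} + \left(18793 - 5309\right) = \left(-140 + 70 \cdot 154^{2}\right) + \left(18793 - 5309\right) = \left(-140 + 70 \cdot 23716\right) + 13484 = \left(-140 + 1660120\right) + 13484 = 1659980 + 13484 = 1673464$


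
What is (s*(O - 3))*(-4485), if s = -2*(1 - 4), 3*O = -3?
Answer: 107640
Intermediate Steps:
O = -1 (O = (1/3)*(-3) = -1)
s = 6 (s = -2*(-3) = 6)
(s*(O - 3))*(-4485) = (6*(-1 - 3))*(-4485) = (6*(-4))*(-4485) = -24*(-4485) = 107640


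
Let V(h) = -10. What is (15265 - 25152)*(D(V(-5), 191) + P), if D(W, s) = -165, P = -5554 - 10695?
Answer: 162285218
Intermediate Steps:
P = -16249
(15265 - 25152)*(D(V(-5), 191) + P) = (15265 - 25152)*(-165 - 16249) = -9887*(-16414) = 162285218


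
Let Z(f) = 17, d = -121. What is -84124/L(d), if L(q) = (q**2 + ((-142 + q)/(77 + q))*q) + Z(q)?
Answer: -336496/55739 ≈ -6.0370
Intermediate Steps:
L(q) = 17 + q**2 + q*(-142 + q)/(77 + q) (L(q) = (q**2 + ((-142 + q)/(77 + q))*q) + 17 = (q**2 + q*(-142 + q)/(77 + q)) + 17 = 17 + q**2 + q*(-142 + q)/(77 + q))
-84124/L(d) = -84124*(77 - 121)/(1309 + (-121)**3 - 125*(-121) + 78*(-121)**2) = -84124*(-44/(1309 - 1771561 + 15125 + 78*14641)) = -84124*(-44/(1309 - 1771561 + 15125 + 1141998)) = -84124/((-1/44*(-613129))) = -84124/55739/4 = -84124*4/55739 = -336496/55739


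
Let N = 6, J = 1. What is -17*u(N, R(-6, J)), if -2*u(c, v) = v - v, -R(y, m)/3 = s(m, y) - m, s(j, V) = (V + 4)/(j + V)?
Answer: 0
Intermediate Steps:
s(j, V) = (4 + V)/(V + j)
R(y, m) = 3*m - 3*(4 + y)/(m + y) (R(y, m) = -3*((4 + y)/(y + m) - m) = -3*((4 + y)/(m + y) - m) = -3*(-m + (4 + y)/(m + y)) = 3*m - 3*(4 + y)/(m + y))
u(c, v) = 0 (u(c, v) = -(v - v)/2 = -½*0 = 0)
-17*u(N, R(-6, J)) = -17*0 = 0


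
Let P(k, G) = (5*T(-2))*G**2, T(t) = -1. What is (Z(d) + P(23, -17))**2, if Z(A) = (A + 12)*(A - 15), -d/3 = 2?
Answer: 2468041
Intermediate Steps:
d = -6 (d = -3*2 = -6)
Z(A) = (-15 + A)*(12 + A) (Z(A) = (12 + A)*(-15 + A) = (-15 + A)*(12 + A))
P(k, G) = -5*G**2 (P(k, G) = (5*(-1))*G**2 = -5*G**2)
(Z(d) + P(23, -17))**2 = ((-180 + (-6)**2 - 3*(-6)) - 5*(-17)**2)**2 = ((-180 + 36 + 18) - 5*289)**2 = (-126 - 1445)**2 = (-1571)**2 = 2468041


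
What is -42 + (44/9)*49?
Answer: 1778/9 ≈ 197.56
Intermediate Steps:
-42 + (44/9)*49 = -42 + 2156/9 = 1778/9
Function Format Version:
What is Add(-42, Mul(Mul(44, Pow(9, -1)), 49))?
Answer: Rational(1778, 9) ≈ 197.56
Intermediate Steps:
Add(-42, Mul(Mul(44, Pow(9, -1)), 49)) = Add(-42, Mul(Mul(44, Rational(1, 9)), 49)) = Add(-42, Mul(Rational(44, 9), 49)) = Add(-42, Rational(2156, 9)) = Rational(1778, 9)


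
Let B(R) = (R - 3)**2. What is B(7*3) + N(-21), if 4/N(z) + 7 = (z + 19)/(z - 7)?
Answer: 31372/97 ≈ 323.42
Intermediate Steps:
N(z) = 4/(-7 + (19 + z)/(-7 + z)) (N(z) = 4/(-7 + (z + 19)/(z - 7)) = 4/(-7 + (19 + z)/(-7 + z)))
B(R) = (-3 + R)**2
B(7*3) + N(-21) = (-3 + 7*3)**2 + 2*(7 - 1*(-21))/(-34 + 3*(-21)) = (-3 + 21)**2 + 2*(7 + 21)/(-34 - 63) = 18**2 + 2*28/(-97) = 324 + 2*(-1/97)*28 = 324 - 56/97 = 31372/97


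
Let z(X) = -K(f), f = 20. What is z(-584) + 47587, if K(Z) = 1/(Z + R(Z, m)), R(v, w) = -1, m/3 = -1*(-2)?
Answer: 904152/19 ≈ 47587.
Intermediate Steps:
m = 6 (m = 3*(-1*(-2)) = 3*2 = 6)
K(Z) = 1/(-1 + Z) (K(Z) = 1/(Z - 1) = 1/(-1 + Z))
z(X) = -1/19 (z(X) = -1/(-1 + 20) = -1/19)
z(-584) + 47587 = -1/19 + 47587 = 904152/19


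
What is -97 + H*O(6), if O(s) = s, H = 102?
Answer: 515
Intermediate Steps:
-97 + H*O(6) = -97 + 102*6 = -97 + 612 = 515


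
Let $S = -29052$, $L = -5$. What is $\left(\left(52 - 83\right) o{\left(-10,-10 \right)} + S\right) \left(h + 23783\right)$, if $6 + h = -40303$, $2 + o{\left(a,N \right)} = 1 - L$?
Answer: $482162576$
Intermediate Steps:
$o{\left(a,N \right)} = 4$ ($o{\left(a,N \right)} = -2 + \left(1 - -5\right) = -2 + \left(1 + 5\right) = -2 + 6 = 4$)
$h = -40309$ ($h = -6 - 40303 = -40309$)
$\left(\left(52 - 83\right) o{\left(-10,-10 \right)} + S\right) \left(h + 23783\right) = \left(\left(52 - 83\right) 4 - 29052\right) \left(-40309 + 23783\right) = \left(\left(-31\right) 4 - 29052\right) \left(-16526\right) = \left(-124 - 29052\right) \left(-16526\right) = \left(-29176\right) \left(-16526\right) = 482162576$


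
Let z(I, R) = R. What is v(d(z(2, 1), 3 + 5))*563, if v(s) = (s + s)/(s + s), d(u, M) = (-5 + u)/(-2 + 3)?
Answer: 563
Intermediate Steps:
d(u, M) = -5 + u (d(u, M) = (-5 + u)/1 = (-5 + u)*1 = -5 + u)
v(s) = 1 (v(s) = (2*s)/((2*s)) = (2*s)*(1/(2*s)) = 1)
v(d(z(2, 1), 3 + 5))*563 = 1*563 = 563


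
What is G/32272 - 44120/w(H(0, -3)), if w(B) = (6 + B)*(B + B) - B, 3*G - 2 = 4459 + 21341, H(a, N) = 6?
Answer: -118554479/371128 ≈ -319.44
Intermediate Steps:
G = 25802/3 (G = ⅔ + (4459 + 21341)/3 = ⅔ + (⅓)*25800 = ⅔ + 8600 = 25802/3 ≈ 8600.7)
w(B) = -B + 2*B*(6 + B) (w(B) = (6 + B)*(2*B) - B = 2*B*(6 + B) - B = -B + 2*B*(6 + B))
G/32272 - 44120/w(H(0, -3)) = (25802/3)/32272 - 44120*1/(6*(11 + 2*6)) = (25802/3)*(1/32272) - 44120*1/(6*(11 + 12)) = 12901/48408 - 44120/(6*23) = 12901/48408 - 44120/138 = 12901/48408 - 44120*1/138 = 12901/48408 - 22060/69 = -118554479/371128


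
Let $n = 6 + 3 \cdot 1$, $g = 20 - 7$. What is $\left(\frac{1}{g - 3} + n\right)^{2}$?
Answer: $\frac{8281}{100} \approx 82.81$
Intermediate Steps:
$g = 13$ ($g = 20 - 7 = 13$)
$n = 9$ ($n = 6 + 3 = 9$)
$\left(\frac{1}{g - 3} + n\right)^{2} = \left(\frac{1}{13 - 3} + 9\right)^{2} = \left(\frac{1}{10} + 9\right)^{2} = \left(\frac{91}{10}\right)^{2} = \frac{8281}{100}$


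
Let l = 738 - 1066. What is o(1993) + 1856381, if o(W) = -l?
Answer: 1856709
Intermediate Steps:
l = -328
o(W) = 328 (o(W) = -1*(-328) = 328)
o(1993) + 1856381 = 328 + 1856381 = 1856709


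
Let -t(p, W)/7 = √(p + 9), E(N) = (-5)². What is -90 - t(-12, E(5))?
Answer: -90 + 7*I*√3 ≈ -90.0 + 12.124*I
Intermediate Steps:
E(N) = 25
t(p, W) = -7*√(9 + p) (t(p, W) = -7*√(p + 9) = -7*√(9 + p))
-90 - t(-12, E(5)) = -90 - (-7)*√(9 - 12) = -90 - (-7)*√(-3) = -90 - (-7)*I*√3 = -90 + 7*I*√3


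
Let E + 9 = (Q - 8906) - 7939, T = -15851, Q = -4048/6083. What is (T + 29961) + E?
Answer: -1517800/553 ≈ -2744.7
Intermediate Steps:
Q = -368/553 (Q = -4048*1/6083 = -368/553 ≈ -0.66546)
E = -9320630/553 (E = -9 + ((-368/553 - 8906) - 7939) = -9 + (-4925386/553 - 7939) = -9 - 9315653/553 = -9320630/553 ≈ -16855.)
(T + 29961) + E = (-15851 + 29961) - 9320630/553 = 14110 - 9320630/553 = -1517800/553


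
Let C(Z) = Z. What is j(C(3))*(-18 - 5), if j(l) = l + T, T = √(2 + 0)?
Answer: -69 - 23*√2 ≈ -101.53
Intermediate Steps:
T = √2 ≈ 1.4142
j(l) = l + √2
j(C(3))*(-18 - 5) = (3 + √2)*(-18 - 5) = (3 + √2)*(-23) = -69 - 23*√2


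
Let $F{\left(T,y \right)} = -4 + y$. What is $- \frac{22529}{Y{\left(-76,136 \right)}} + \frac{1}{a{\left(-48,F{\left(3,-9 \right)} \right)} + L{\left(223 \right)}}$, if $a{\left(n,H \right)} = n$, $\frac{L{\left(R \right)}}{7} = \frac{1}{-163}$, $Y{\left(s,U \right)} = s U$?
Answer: $\frac{174739831}{80941216} \approx 2.1588$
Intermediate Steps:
$Y{\left(s,U \right)} = U s$
$L{\left(R \right)} = - \frac{7}{163}$ ($L{\left(R \right)} = \frac{7}{-163} = 7 \left(- \frac{1}{163}\right) = - \frac{7}{163}$)
$- \frac{22529}{Y{\left(-76,136 \right)}} + \frac{1}{a{\left(-48,F{\left(3,-9 \right)} \right)} + L{\left(223 \right)}} = - \frac{22529}{136 \left(-76\right)} + \frac{1}{-48 - \frac{7}{163}} = - \frac{22529}{-10336} + \frac{1}{- \frac{7831}{163}} = \left(-22529\right) \left(- \frac{1}{10336}\right) - \frac{163}{7831} = \frac{22529}{10336} - \frac{163}{7831} = \frac{174739831}{80941216}$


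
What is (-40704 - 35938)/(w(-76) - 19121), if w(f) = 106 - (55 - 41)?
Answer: 76642/19029 ≈ 4.0276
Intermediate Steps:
w(f) = 92 (w(f) = 106 - 1*14 = 106 - 14 = 92)
(-40704 - 35938)/(w(-76) - 19121) = (-40704 - 35938)/(92 - 19121) = -76642/(-19029) = -76642*(-1/19029) = 76642/19029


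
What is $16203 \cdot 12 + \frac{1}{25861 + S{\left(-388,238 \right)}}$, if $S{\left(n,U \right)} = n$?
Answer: $\frac{4952868229}{25473} \approx 1.9444 \cdot 10^{5}$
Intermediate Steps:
$16203 \cdot 12 + \frac{1}{25861 + S{\left(-388,238 \right)}} = 16203 \cdot 12 + \frac{1}{25861 - 388} = 194436 + \frac{1}{25473} = \frac{4952868229}{25473}$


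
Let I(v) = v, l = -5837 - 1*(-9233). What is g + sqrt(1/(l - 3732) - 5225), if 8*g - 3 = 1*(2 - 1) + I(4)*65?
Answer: 33 + I*sqrt(36867621)/84 ≈ 33.0 + 72.284*I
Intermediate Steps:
l = 3396 (l = -5837 + 9233 = 3396)
g = 33 (g = 3/8 + (1*(2 - 1) + 4*65)/8 = 3/8 + (1*1 + 260)/8 = 3/8 + (1 + 260)/8 = 3/8 + (1/8)*261 = 3/8 + 261/8 = 33)
g + sqrt(1/(l - 3732) - 5225) = 33 + sqrt(1/(3396 - 3732) - 5225) = 33 + sqrt(1/(-336) - 5225) = 33 + sqrt(-1/336 - 5225) = 33 + sqrt(-1755601/336) = 33 + I*sqrt(36867621)/84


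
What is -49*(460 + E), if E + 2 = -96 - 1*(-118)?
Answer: -23520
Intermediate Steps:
E = 20 (E = -2 + (-96 - 1*(-118)) = -2 + (-96 + 118) = -2 + 22 = 20)
-49*(460 + E) = -49*(460 + 20) = -49*480 = -23520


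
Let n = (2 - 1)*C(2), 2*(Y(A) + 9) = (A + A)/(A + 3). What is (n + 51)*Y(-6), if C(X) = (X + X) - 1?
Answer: -378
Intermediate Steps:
C(X) = -1 + 2*X (C(X) = 2*X - 1 = -1 + 2*X)
Y(A) = -9 + A/(3 + A) (Y(A) = -9 + ((A + A)/(A + 3))/2 = -9 + ((2*A)/(3 + A))/2 = -9 + (2*A/(3 + A))/2 = -9 + A/(3 + A))
n = 3 (n = (2 - 1)*(-1 + 2*2) = 1*(-1 + 4) = 1*3 = 3)
(n + 51)*Y(-6) = (3 + 51)*((-27 - 8*(-6))/(3 - 6)) = 54*((-27 + 48)/(-3)) = 54*(-⅓*21) = 54*(-7) = -378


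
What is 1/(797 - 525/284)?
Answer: 284/225823 ≈ 0.0012576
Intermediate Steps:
1/(797 - 525/284) = 1/(225823/284) = 284/225823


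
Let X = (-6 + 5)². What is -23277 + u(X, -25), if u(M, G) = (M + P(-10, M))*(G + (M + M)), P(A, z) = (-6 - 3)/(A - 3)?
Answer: -303107/13 ≈ -23316.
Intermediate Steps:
X = 1 (X = (-1)² = 1)
P(A, z) = -9/(-3 + A)
u(M, G) = (9/13 + M)*(G + 2*M) (u(M, G) = (M - 9/(-3 - 10))*(G + (M + M)) = (M - 9/(-13))*(G + 2*M) = (M - 9*(-1/13))*(G + 2*M) = (M + 9/13)*(G + 2*M) = (9/13 + M)*(G + 2*M))
-23277 + u(X, -25) = -23277 + (2*1² + (9/13)*(-25) + (18/13)*1 - 25*1) = -23277 + (2*1 - 225/13 + 18/13 - 25) = -23277 + (2 - 225/13 + 18/13 - 25) = -23277 - 506/13 = -303107/13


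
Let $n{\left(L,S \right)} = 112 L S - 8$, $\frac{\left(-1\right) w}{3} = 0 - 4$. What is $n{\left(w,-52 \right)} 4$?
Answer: $-279584$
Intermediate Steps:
$w = 12$ ($w = - 3 \left(0 - 4\right) = \left(-3\right) \left(-4\right) = 12$)
$n{\left(L,S \right)} = -8 + 112 L S$ ($n{\left(L,S \right)} = 112 L S - 8 = -8 + 112 L S$)
$n{\left(w,-52 \right)} 4 = \left(-8 + 112 \cdot 12 \left(-52\right)\right) 4 = \left(-8 - 69888\right) 4 = \left(-69896\right) 4 = -279584$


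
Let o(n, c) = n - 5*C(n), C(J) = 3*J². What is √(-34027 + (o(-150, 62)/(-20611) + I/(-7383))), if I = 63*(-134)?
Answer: I*√87502664130064161823/50723671 ≈ 184.42*I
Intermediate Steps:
I = -8442
o(n, c) = n - 15*n²
√(-34027 + (o(-150, 62)/(-20611) + I/(-7383))) = √(-34027 + (-150*(1 - 15*(-150))/(-20611) - 8442/(-7383))) = √(-34027 + (-150*(1 + 2250)*(-1/20611) - 8442*(-1/7383))) = √(-34027 + (-150*2251*(-1/20611) + 2814/2461)) = √(-34027 + (-337650*(-1/20611) + 2814/2461)) = √(-34027 + (337650/20611 + 2814/2461)) = √(-34027 + 888956004/50723671) = √(-1725085397113/50723671) = I*√87502664130064161823/50723671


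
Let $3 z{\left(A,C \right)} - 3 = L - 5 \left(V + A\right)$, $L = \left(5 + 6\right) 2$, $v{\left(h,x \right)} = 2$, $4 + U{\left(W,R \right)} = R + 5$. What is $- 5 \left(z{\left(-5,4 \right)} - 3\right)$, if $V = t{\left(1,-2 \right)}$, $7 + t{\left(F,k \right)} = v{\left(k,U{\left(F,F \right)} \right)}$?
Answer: $-110$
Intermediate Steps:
$U{\left(W,R \right)} = 1 + R$ ($U{\left(W,R \right)} = -4 + \left(R + 5\right) = -4 + \left(5 + R\right) = 1 + R$)
$L = 22$ ($L = 11 \cdot 2 = 22$)
$t{\left(F,k \right)} = -5$ ($t{\left(F,k \right)} = -7 + 2 = -5$)
$V = -5$
$z{\left(A,C \right)} = \frac{50}{3} - \frac{5 A}{3}$ ($z{\left(A,C \right)} = 1 + \frac{22 - 5 \left(-5 + A\right)}{3} = 1 + \frac{22 - \left(-25 + 5 A\right)}{3} = 1 + \frac{47 - 5 A}{3} = 1 - \left(- \frac{47}{3} + \frac{5 A}{3}\right) = \frac{50}{3} - \frac{5 A}{3}$)
$- 5 \left(z{\left(-5,4 \right)} - 3\right) = - 5 \left(\left(\frac{50}{3} - - \frac{25}{3}\right) - 3\right) = - 5 \left(\left(\frac{50}{3} + \frac{25}{3}\right) - 3\right) = - 5 \left(25 - 3\right) = \left(-5\right) 22 = -110$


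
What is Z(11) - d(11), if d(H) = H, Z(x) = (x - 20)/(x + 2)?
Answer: -152/13 ≈ -11.692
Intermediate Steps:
Z(x) = (-20 + x)/(2 + x)
Z(11) - d(11) = (-20 + 11)/(2 + 11) - 1*11 = -9/13 - 11 = -152/13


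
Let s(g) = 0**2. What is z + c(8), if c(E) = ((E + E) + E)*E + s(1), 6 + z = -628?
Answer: -442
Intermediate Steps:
z = -634 (z = -6 - 628 = -634)
s(g) = 0
c(E) = 3*E**2 (c(E) = ((E + E) + E)*E + 0 = (2*E + E)*E + 0 = (3*E)*E + 0 = 3*E**2 + 0 = 3*E**2)
z + c(8) = -634 + 3*8**2 = -634 + 3*64 = -634 + 192 = -442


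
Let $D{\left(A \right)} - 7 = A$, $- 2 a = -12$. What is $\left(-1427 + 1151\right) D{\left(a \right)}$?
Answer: $-3588$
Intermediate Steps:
$a = 6$ ($a = \left(- \frac{1}{2}\right) \left(-12\right) = 6$)
$D{\left(A \right)} = 7 + A$
$\left(-1427 + 1151\right) D{\left(a \right)} = \left(-1427 + 1151\right) \left(7 + 6\right) = \left(-276\right) 13 = -3588$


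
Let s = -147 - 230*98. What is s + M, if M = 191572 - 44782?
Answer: 124103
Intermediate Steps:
s = -22687 (s = -147 - 22540 = -22687)
M = 146790
s + M = -22687 + 146790 = 124103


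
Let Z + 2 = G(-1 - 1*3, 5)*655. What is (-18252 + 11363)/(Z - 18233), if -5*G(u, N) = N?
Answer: 6889/18890 ≈ 0.36469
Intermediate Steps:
G(u, N) = -N/5
Z = -657 (Z = -2 - 1/5*5*655 = -2 - 1*655 = -2 - 655 = -657)
(-18252 + 11363)/(Z - 18233) = (-18252 + 11363)/(-657 - 18233) = -6889/(-18890) = -6889*(-1/18890) = 6889/18890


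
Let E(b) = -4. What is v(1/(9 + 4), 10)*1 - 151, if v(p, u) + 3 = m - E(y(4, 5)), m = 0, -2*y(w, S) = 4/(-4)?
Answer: -150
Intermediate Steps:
y(w, S) = ½ (y(w, S) = -2/(-4) = -2*(-1)/4 = -½*(-1) = ½)
v(p, u) = 1 (v(p, u) = -3 + (0 - 1*(-4)) = -3 + (0 + 4) = -3 + 4 = 1)
v(1/(9 + 4), 10)*1 - 151 = 1*1 - 151 = 1 - 151 = -150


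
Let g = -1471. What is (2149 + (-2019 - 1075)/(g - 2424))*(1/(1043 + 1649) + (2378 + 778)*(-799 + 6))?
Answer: -11282870733787163/2097068 ≈ -5.3803e+9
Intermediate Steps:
(2149 + (-2019 - 1075)/(g - 2424))*(1/(1043 + 1649) + (2378 + 778)*(-799 + 6)) = (2149 + (-2019 - 1075)/(-1471 - 2424))*(1/(1043 + 1649) + (2378 + 778)*(-799 + 6)) = (2149 - 3094/(-3895))*(1/2692 + 3156*(-793)) = (2149 - 3094*(-1/3895))*(1/2692 - 2502708) = (2149 + 3094/3895)*(-6737289935/2692) = (8373449/3895)*(-6737289935/2692) = -11282870733787163/2097068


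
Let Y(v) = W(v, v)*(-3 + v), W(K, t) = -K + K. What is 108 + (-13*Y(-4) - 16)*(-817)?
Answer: 13180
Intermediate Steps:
W(K, t) = 0
Y(v) = 0 (Y(v) = 0*(-3 + v) = 0)
108 + (-13*Y(-4) - 16)*(-817) = 108 + (-13*0 - 16)*(-817) = 108 + (0 - 16)*(-817) = 108 - 16*(-817) = 108 + 13072 = 13180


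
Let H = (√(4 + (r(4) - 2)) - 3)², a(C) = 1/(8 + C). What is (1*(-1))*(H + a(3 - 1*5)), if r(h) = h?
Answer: -91/6 + 6*√6 ≈ -0.46973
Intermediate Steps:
H = (-3 + √6)² (H = (√(4 + (4 - 2)) - 3)² = (√(4 + 2) - 3)² = (√6 - 3)² = (-3 + √6)² ≈ 0.30306)
(1*(-1))*(H + a(3 - 1*5)) = (1*(-1))*((3 - √6)² + 1/(8 + (3 - 1*5))) = -((3 - √6)² + 1/(8 + (3 - 5))) = -((3 - √6)² + 1/(8 - 2)) = -((3 - √6)² + 1/6) = -((3 - √6)² + ⅙) = -(⅙ + (3 - √6)²) = -⅙ - (3 - √6)²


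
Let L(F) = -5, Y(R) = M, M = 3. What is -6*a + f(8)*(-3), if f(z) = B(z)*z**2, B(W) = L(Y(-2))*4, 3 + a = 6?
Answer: 3822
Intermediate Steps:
a = 3 (a = -3 + 6 = 3)
Y(R) = 3
B(W) = -20 (B(W) = -5*4 = -20)
f(z) = -20*z**2
-6*a + f(8)*(-3) = -6*3 - 20*8**2*(-3) = -18 - 20*64*(-3) = -18 - 1280*(-3) = -18 + 3840 = 3822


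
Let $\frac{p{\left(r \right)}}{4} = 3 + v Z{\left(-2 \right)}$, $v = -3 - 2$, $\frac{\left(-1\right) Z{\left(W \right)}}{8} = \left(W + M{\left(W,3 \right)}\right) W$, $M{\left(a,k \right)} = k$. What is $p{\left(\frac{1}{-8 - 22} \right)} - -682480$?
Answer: $682172$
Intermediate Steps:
$Z{\left(W \right)} = - 8 W \left(3 + W\right)$ ($Z{\left(W \right)} = - 8 \left(W + 3\right) W = - 8 \left(3 + W\right) W = - 8 W \left(3 + W\right)$)
$v = -5$ ($v = -3 - 2 = -5$)
$p{\left(r \right)} = -308$ ($p{\left(r \right)} = 4 \left(3 - 5 \left(\left(-8\right) \left(-2\right) \left(3 - 2\right)\right)\right) = 4 \left(3 - 5 \left(\left(-8\right) \left(-2\right) 1\right)\right) = 4 \left(3 - 80\right) = 4 \left(-77\right) = -308$)
$p{\left(\frac{1}{-8 - 22} \right)} - -682480 = -308 - -682480 = -308 + 682480 = 682172$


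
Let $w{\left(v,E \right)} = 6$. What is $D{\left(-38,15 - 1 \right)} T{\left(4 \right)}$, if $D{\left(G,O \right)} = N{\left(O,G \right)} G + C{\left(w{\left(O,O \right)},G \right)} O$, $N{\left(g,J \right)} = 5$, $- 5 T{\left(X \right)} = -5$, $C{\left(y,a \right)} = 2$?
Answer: $-162$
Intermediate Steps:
$T{\left(X \right)} = 1$ ($T{\left(X \right)} = \left(- \frac{1}{5}\right) \left(-5\right) = 1$)
$D{\left(G,O \right)} = 2 O + 5 G$ ($D{\left(G,O \right)} = 5 G + 2 O = 2 O + 5 G$)
$D{\left(-38,15 - 1 \right)} T{\left(4 \right)} = \left(2 \left(15 - 1\right) + 5 \left(-38\right)\right) 1 = \left(2 \cdot 14 - 190\right) 1 = \left(28 - 190\right) 1 = \left(-162\right) 1 = -162$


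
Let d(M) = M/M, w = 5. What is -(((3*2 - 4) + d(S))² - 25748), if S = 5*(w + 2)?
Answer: 25739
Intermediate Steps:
S = 35 (S = 5*(5 + 2) = 5*7 = 35)
d(M) = 1
-(((3*2 - 4) + d(S))² - 25748) = -(((3*2 - 4) + 1)² - 25748) = -(((6 - 4) + 1)² - 25748) = -((2 + 1)² - 25748) = -(3² - 25748) = -(9 - 25748) = -1*(-25739) = 25739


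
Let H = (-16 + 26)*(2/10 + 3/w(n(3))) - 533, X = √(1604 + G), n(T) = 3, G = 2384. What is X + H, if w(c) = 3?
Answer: -521 + 2*√997 ≈ -457.85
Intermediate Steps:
X = 2*√997 (X = √(1604 + 2384) = √3988 = 2*√997 ≈ 63.151)
H = -521 (H = (-16 + 26)*(2/10 + 3/3) - 533 = 10*(2*(⅒) + 3*(⅓)) - 533 = 10*(⅕ + 1) - 533 = 10*(6/5) - 533 = 12 - 533 = -521)
X + H = 2*√997 - 521 = -521 + 2*√997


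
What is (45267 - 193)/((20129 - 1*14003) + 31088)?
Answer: 22537/18607 ≈ 1.2112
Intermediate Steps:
(45267 - 193)/((20129 - 1*14003) + 31088) = 45074/((20129 - 14003) + 31088) = 45074/(6126 + 31088) = 45074/37214 = 45074*(1/37214) = 22537/18607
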